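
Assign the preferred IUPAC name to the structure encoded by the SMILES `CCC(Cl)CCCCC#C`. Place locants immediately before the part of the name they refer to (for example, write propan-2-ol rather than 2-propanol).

7-chloronon-1-yne

The longest carbon chain that includes the multiple bond has 9 carbons, so the parent hydride is nonane.
A C≡C triple bond in the chain gives the infix -yne-.
Choose the numbering such that numbering from this end puts the triple bond at C-1 rather than C-8.
That gives the triple bond between C-1 and C-2; a chloro group at C-7.
Assembling the pieces gives 7-chloronon-1-yne.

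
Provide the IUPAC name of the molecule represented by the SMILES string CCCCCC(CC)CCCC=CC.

The longest carbon chain that includes the multiple bond has 12 carbons, so the parent hydride is dodecane.
A C=C double bond in the chain gives the infix -ene-.
The numbering direction is chosen so that numbering from this end puts the double bond at C-2 rather than C-10.
That gives the double bond between C-2 and C-3; an ethyl group at C-7.
The name is 7-ethyldodec-2-ene.

7-ethyldodec-2-ene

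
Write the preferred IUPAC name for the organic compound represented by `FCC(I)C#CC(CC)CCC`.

5-ethyl-1-fluoro-2-iodooct-3-yne

The longest carbon chain that includes the multiple bond has 8 carbons, so the parent hydride is octane.
A C≡C triple bond in the chain gives the infix -yne-.
The numbering direction is chosen so that numbering from this end puts the triple bond at C-3 rather than C-5.
This places the triple bond between C-3 and C-4; an ethyl group at C-5; a fluoro group at C-1; an iodo group at C-2.
Substituent prefixes are cited in alphabetical order (multiplying prefixes like di-/tri- are ignored for ordering).
The name is 5-ethyl-1-fluoro-2-iodooct-3-yne.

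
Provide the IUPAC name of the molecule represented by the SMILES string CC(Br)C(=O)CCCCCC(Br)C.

2,9-dibromodecan-3-one

Counting along the main chain through the carbonyl gives 10 carbons: the parent is decane.
The highest-priority functional group is a ketone (C=O on an internal carbon), so the name ends in -one.
Number the chain so that numbering from this end puts the carbonyl group at C-3 rather than C-8.
This places the carbonyl at C-3; bromo groups at C-2 and C-9.
Assembling the pieces gives 2,9-dibromodecan-3-one.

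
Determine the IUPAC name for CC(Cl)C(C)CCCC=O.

6-chloro-5-methylheptanal

Counting along the main chain through the –CHO group gives 7 carbons: the parent is heptane.
The highest-priority functional group is an aldehyde (terminal –CHO), so the name ends in -al.
Choose the numbering such that the aldehyde carbon is C-1 by definition.
This places a chloro group at C-6; a methyl group at C-5.
The substituents are ordered alphabetically, ignoring any di-/tri- multipliers.
Putting it together: 6-chloro-5-methylheptanal.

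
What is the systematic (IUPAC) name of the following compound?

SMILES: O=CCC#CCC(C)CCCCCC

The longest chain bearing the –CHO group and the multiple bond is 12 carbons long (dodecane).
The principal characteristic group is an aldehyde (terminal –CHO), named with the suffix -al.
The chain contains a C≡C triple bond, so the unsaturation ending is -yne.
The numbering direction is chosen so that the aldehyde carbon is C-1 by definition.
This places the triple bond between C-3 and C-4; a methyl group at C-6.
The name is 6-methyldodec-3-ynal.

6-methyldodec-3-ynal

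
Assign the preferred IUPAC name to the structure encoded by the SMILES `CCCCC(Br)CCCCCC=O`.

Counting along the main chain through the –CHO group gives 11 carbons: the parent is undecane.
The principal characteristic group is an aldehyde (terminal –CHO), named with the suffix -al.
Number the chain so that the aldehyde carbon is C-1 by definition.
This places a bromo group at C-7.
Putting it together: 7-bromoundecanal.

7-bromoundecanal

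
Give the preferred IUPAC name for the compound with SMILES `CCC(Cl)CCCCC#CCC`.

9-chloroundec-3-yne

The longest carbon chain that includes the multiple bond has 11 carbons, so the parent hydride is undecane.
A C≡C triple bond in the chain gives the infix -yne-.
Number the chain so that numbering from this end puts the triple bond at C-3 rather than C-8.
With this numbering: the triple bond between C-3 and C-4; a chloro group at C-9.
Assembling the pieces gives 9-chloroundec-3-yne.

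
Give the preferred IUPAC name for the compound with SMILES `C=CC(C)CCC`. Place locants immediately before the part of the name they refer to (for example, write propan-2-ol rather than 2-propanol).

Counting along the main chain through the multiple bond gives 6 carbons: the parent is hexane.
The chain contains a C=C double bond, so the unsaturation ending is -ene.
Number the chain so that numbering from this end puts the double bond at C-1 rather than C-5.
With this numbering: the double bond between C-1 and C-2; a methyl group at C-3.
Assembling the pieces gives 3-methylhex-1-ene.

3-methylhex-1-ene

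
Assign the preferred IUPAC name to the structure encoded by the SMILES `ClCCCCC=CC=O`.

7-chlorohept-2-enal

Counting along the main chain through the –CHO group and the multiple bond gives 7 carbons: the parent is heptane.
An aldehyde (terminal –CHO) is the principal characteristic group, giving the suffix -al.
The chain contains a C=C double bond, so the unsaturation ending is -ene.
The numbering direction is chosen so that the aldehyde carbon is C-1 by definition.
This places the double bond between C-2 and C-3; a chloro group at C-7.
Assembling the pieces gives 7-chlorohept-2-enal.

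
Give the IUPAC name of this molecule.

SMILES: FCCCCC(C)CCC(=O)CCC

11-fluoro-7-methylundecan-4-one

Counting along the main chain through the carbonyl gives 11 carbons: the parent is undecane.
The principal characteristic group is a ketone (C=O on an internal carbon), named with the suffix -one.
Number the chain so that numbering from this end puts the carbonyl group at C-4 rather than C-8.
That gives the carbonyl at C-4; a fluoro group at C-11; a methyl group at C-7.
Substituent prefixes are cited in alphabetical order (multiplying prefixes like di-/tri- are ignored for ordering).
The name is 11-fluoro-7-methylundecan-4-one.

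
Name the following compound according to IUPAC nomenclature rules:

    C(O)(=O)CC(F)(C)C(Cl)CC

Counting along the main chain through the –COOH group gives 6 carbons: the parent is hexane.
A carboxylic acid (terminal –COOH) is the principal characteristic group, giving the suffix -oic acid.
Choose the numbering such that the carboxylic acid carbon is C-1 by definition.
That gives a chloro group at C-4; a fluoro group at C-3; a methyl group at C-3.
Prefixes are listed alphabetically: chloro, fluoro, methyl.
Assembling the pieces gives 4-chloro-3-fluoro-3-methylhexanoic acid.

4-chloro-3-fluoro-3-methylhexanoic acid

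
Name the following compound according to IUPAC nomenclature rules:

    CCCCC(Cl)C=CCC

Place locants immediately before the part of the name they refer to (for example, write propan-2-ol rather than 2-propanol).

5-chloronon-3-ene

The longest chain bearing the multiple bond is 9 carbons long (nonane).
A C=C double bond in the chain gives the infix -ene-.
The numbering direction is chosen so that numbering from this end puts the double bond at C-3 rather than C-6.
This places the double bond between C-3 and C-4; a chloro group at C-5.
Putting it together: 5-chloronon-3-ene.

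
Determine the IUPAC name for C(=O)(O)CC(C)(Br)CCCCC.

3-bromo-3-methyloctanoic acid

Counting along the main chain through the –COOH group gives 8 carbons: the parent is octane.
The highest-priority functional group is a carboxylic acid (terminal –COOH), so the name ends in -oic acid.
Number the chain so that the carboxylic acid carbon is C-1 by definition.
This places a bromo group at C-3; a methyl group at C-3.
The substituents are ordered alphabetically, ignoring any di-/tri- multipliers.
Assembling the pieces gives 3-bromo-3-methyloctanoic acid.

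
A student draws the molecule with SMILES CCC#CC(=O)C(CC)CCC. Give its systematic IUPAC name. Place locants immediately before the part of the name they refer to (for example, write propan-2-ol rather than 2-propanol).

6-ethylnon-3-yn-5-one

Counting along the main chain through the carbonyl and the multiple bond gives 9 carbons: the parent is nonane.
A ketone (C=O on an internal carbon) is the principal characteristic group, giving the suffix -one.
A C≡C triple bond in the chain gives the infix -yne-.
Choose the numbering such that numbering from this end puts the triple bond at C-3 rather than C-6.
With this numbering: the carbonyl at C-5; the triple bond between C-3 and C-4; an ethyl group at C-6.
Assembling the pieces gives 6-ethylnon-3-yn-5-one.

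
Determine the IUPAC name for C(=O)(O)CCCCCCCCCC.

The longest chain bearing the –COOH group is 11 carbons long (undecane).
A carboxylic acid (terminal –COOH) is the principal characteristic group, giving the suffix -oic acid.
Choose the numbering such that the carboxylic acid carbon is C-1 by definition.
Assembling the pieces gives undecanoic acid.

undecanoic acid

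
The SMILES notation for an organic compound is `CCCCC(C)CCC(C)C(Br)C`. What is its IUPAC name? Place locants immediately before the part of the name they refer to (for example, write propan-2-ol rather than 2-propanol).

The longest carbon chain is 10 atoms: the parent is decane.
The numbering direction is chosen so that the substituent locant set {2,3,6} is lower than {5,8,9} at the first point of difference.
This places a bromo group at C-2; methyl groups at C-3 and C-6.
Prefixes are listed alphabetically: bromo, methyl.
Assembling the pieces gives 2-bromo-3,6-dimethyldecane.

2-bromo-3,6-dimethyldecane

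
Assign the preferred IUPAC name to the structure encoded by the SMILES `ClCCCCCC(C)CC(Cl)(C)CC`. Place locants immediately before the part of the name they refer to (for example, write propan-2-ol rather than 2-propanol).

1,8-dichloro-6,8-dimethyldecane

The longest carbon chain is 10 atoms: the parent is decane.
Number the chain so that the substituent locant set {1,6,8,8} is lower than {3,3,5,10} at the first point of difference.
This places chloro groups at C-1 and C-8; methyl groups at C-6 and C-8.
The substituents are ordered alphabetically, ignoring any di-/tri- multipliers.
Assembling the pieces gives 1,8-dichloro-6,8-dimethyldecane.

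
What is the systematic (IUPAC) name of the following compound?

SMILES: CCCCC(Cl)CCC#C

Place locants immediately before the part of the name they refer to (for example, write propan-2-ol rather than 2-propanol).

5-chloronon-1-yne

Counting along the main chain through the multiple bond gives 9 carbons: the parent is nonane.
There is one C≡C triple bond, indicated by the ending -yne.
Choose the numbering such that numbering from this end puts the triple bond at C-1 rather than C-8.
That gives the triple bond between C-1 and C-2; a chloro group at C-5.
The name is 5-chloronon-1-yne.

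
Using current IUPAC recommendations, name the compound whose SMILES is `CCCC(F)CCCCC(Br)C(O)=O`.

2-bromo-7-fluorodecanoic acid

The longest chain bearing the –COOH group is 10 carbons long (decane).
A carboxylic acid (terminal –COOH) is the principal characteristic group, giving the suffix -oic acid.
Choose the numbering such that the carboxylic acid carbon is C-1 by definition.
That gives a bromo group at C-2; a fluoro group at C-7.
The substituents are ordered alphabetically, ignoring any di-/tri- multipliers.
The name is 2-bromo-7-fluorodecanoic acid.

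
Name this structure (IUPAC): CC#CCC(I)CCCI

5,8-diiodooct-2-yne

The longest chain bearing the multiple bond is 8 carbons long (octane).
There is one C≡C triple bond, indicated by the ending -yne.
Number the chain so that numbering from this end puts the triple bond at C-2 rather than C-6.
That gives the triple bond between C-2 and C-3; iodo groups at C-5 and C-8.
Putting it together: 5,8-diiodooct-2-yne.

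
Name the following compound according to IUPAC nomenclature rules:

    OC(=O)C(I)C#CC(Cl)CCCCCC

Counting along the main chain through the –COOH group and the multiple bond gives 11 carbons: the parent is undecane.
The principal characteristic group is a carboxylic acid (terminal –COOH), named with the suffix -oic acid.
There is one C≡C triple bond, indicated by the ending -yne.
The numbering direction is chosen so that the carboxylic acid carbon is C-1 by definition.
This places the triple bond between C-3 and C-4; a chloro group at C-5; an iodo group at C-2.
Substituent prefixes are cited in alphabetical order (multiplying prefixes like di-/tri- are ignored for ordering).
The name is 5-chloro-2-iodoundec-3-ynoic acid.

5-chloro-2-iodoundec-3-ynoic acid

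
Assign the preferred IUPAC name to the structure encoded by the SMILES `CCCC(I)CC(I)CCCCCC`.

The longest continuous carbon chain has 12 atoms, so the parent hydride is dodecane.
Number the chain so that the substituent locant set {4,6} is lower than {7,9} at the first point of difference.
With this numbering: iodo groups at C-4 and C-6.
Assembling the pieces gives 4,6-diiodododecane.

4,6-diiodododecane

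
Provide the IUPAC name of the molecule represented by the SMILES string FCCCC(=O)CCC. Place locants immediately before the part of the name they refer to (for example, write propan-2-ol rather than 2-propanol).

1-fluoroheptan-4-one

The longest carbon chain that includes the carbonyl has 7 carbons, so the parent hydride is heptane.
The principal characteristic group is a ketone (C=O on an internal carbon), named with the suffix -one.
Number the chain so that the substituent locant set {1} is lower than {7} at the first point of difference.
With this numbering: the carbonyl at C-4; a fluoro group at C-1.
The name is 1-fluoroheptan-4-one.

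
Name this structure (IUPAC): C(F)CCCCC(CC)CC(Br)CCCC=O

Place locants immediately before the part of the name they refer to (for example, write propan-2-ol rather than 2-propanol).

Counting along the main chain through the –CHO group gives 12 carbons: the parent is dodecane.
The principal characteristic group is an aldehyde (terminal –CHO), named with the suffix -al.
Number the chain so that the aldehyde carbon is C-1 by definition.
With this numbering: a bromo group at C-5; an ethyl group at C-7; a fluoro group at C-12.
Substituent prefixes are cited in alphabetical order (multiplying prefixes like di-/tri- are ignored for ordering).
The name is 5-bromo-7-ethyl-12-fluorododecanal.

5-bromo-7-ethyl-12-fluorododecanal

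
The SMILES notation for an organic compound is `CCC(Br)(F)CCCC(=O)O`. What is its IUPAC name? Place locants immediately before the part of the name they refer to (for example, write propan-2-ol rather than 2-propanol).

5-bromo-5-fluoroheptanoic acid

The longest chain bearing the –COOH group is 7 carbons long (heptane).
The highest-priority functional group is a carboxylic acid (terminal –COOH), so the name ends in -oic acid.
The numbering direction is chosen so that the carboxylic acid carbon is C-1 by definition.
With this numbering: a bromo group at C-5; a fluoro group at C-5.
The substituents are ordered alphabetically, ignoring any di-/tri- multipliers.
Assembling the pieces gives 5-bromo-5-fluoroheptanoic acid.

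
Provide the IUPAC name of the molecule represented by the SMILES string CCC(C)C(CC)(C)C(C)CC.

4-ethyl-3,4,5-trimethylheptane

The longest continuous carbon chain has 7 atoms, so the parent hydride is heptane.
The molecule is symmetric, so either numbering direction gives the same locants.
That gives an ethyl group at C-4; methyl groups at C-3 and C-4 and C-5.
Prefixes are listed alphabetically: ethyl, methyl.
Assembling the pieces gives 4-ethyl-3,4,5-trimethylheptane.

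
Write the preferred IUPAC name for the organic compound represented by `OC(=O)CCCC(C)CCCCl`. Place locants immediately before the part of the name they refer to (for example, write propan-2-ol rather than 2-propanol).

The longest chain bearing the –COOH group is 8 carbons long (octane).
A carboxylic acid (terminal –COOH) is the principal characteristic group, giving the suffix -oic acid.
Choose the numbering such that the carboxylic acid carbon is C-1 by definition.
With this numbering: a chloro group at C-8; a methyl group at C-5.
Substituent prefixes are cited in alphabetical order (multiplying prefixes like di-/tri- are ignored for ordering).
Putting it together: 8-chloro-5-methyloctanoic acid.

8-chloro-5-methyloctanoic acid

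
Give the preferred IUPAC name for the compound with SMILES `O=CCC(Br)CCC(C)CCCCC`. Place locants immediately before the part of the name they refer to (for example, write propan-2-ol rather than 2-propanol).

3-bromo-6-methylundecanal

Counting along the main chain through the –CHO group gives 11 carbons: the parent is undecane.
The highest-priority functional group is an aldehyde (terminal –CHO), so the name ends in -al.
Number the chain so that the aldehyde carbon is C-1 by definition.
This places a bromo group at C-3; a methyl group at C-6.
Prefixes are listed alphabetically: bromo, methyl.
Putting it together: 3-bromo-6-methylundecanal.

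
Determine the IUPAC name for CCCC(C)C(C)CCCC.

The longest carbon chain is 9 atoms: the parent is nonane.
The numbering direction is chosen so that the substituent locant set {4,5} is lower than {5,6} at the first point of difference.
This places methyl groups at C-4 and C-5.
Putting it together: 4,5-dimethylnonane.

4,5-dimethylnonane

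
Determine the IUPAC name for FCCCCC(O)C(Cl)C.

The longest chain bearing the –OH group is 7 carbons long (heptane).
An alcohol (–OH) is the principal characteristic group, giving the suffix -ol.
Number the chain so that numbering from this end puts the hydroxyl group at C-3 rather than C-5.
That gives the hydroxyl at C-3; a chloro group at C-2; a fluoro group at C-7.
The substituents are ordered alphabetically, ignoring any di-/tri- multipliers.
Assembling the pieces gives 2-chloro-7-fluoroheptan-3-ol.

2-chloro-7-fluoroheptan-3-ol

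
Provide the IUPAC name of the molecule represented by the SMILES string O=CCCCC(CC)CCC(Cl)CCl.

8,9-dichloro-5-ethylnonanal

Counting along the main chain through the –CHO group gives 9 carbons: the parent is nonane.
The highest-priority functional group is an aldehyde (terminal –CHO), so the name ends in -al.
Choose the numbering such that the aldehyde carbon is C-1 by definition.
With this numbering: chloro groups at C-8 and C-9; an ethyl group at C-5.
Substituent prefixes are cited in alphabetical order (multiplying prefixes like di-/tri- are ignored for ordering).
Assembling the pieces gives 8,9-dichloro-5-ethylnonanal.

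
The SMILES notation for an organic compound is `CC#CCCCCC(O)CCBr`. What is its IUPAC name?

Counting along the main chain through the –OH group and the multiple bond gives 10 carbons: the parent is decane.
The highest-priority functional group is an alcohol (–OH), so the name ends in -ol.
There is one C≡C triple bond, indicated by the ending -yne.
Number the chain so that numbering from this end puts the hydroxyl group at C-3 rather than C-8.
That gives the hydroxyl at C-3; the triple bond between C-8 and C-9; a bromo group at C-1.
The name is 1-bromodec-8-yn-3-ol.

1-bromodec-8-yn-3-ol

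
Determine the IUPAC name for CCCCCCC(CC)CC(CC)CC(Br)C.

The parent chain contains 12 carbons (dodecane).
Choose the numbering such that the substituent locant set {2,4,6} is lower than {7,9,11} at the first point of difference.
That gives a bromo group at C-2; ethyl groups at C-4 and C-6.
Substituent prefixes are cited in alphabetical order (multiplying prefixes like di-/tri- are ignored for ordering).
Putting it together: 2-bromo-4,6-diethyldodecane.

2-bromo-4,6-diethyldodecane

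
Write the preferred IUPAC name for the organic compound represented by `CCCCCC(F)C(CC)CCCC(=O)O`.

5-ethyl-6-fluoroundecanoic acid

The longest chain bearing the –COOH group is 11 carbons long (undecane).
A carboxylic acid (terminal –COOH) is the principal characteristic group, giving the suffix -oic acid.
Number the chain so that the carboxylic acid carbon is C-1 by definition.
This places an ethyl group at C-5; a fluoro group at C-6.
The substituents are ordered alphabetically, ignoring any di-/tri- multipliers.
Putting it together: 5-ethyl-6-fluoroundecanoic acid.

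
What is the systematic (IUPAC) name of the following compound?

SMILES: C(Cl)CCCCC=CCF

Counting along the main chain through the multiple bond gives 8 carbons: the parent is octane.
There is one C=C double bond, indicated by the ending -ene.
Number the chain so that numbering from this end puts the double bond at C-2 rather than C-6.
This places the double bond between C-2 and C-3; a chloro group at C-8; a fluoro group at C-1.
Prefixes are listed alphabetically: chloro, fluoro.
The name is 8-chloro-1-fluorooct-2-ene.

8-chloro-1-fluorooct-2-ene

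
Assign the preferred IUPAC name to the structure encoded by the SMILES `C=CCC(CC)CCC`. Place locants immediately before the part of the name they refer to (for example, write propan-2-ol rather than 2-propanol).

The longest chain bearing the multiple bond is 7 carbons long (heptane).
There is one C=C double bond, indicated by the ending -ene.
Number the chain so that numbering from this end puts the double bond at C-1 rather than C-6.
That gives the double bond between C-1 and C-2; an ethyl group at C-4.
Putting it together: 4-ethylhept-1-ene.

4-ethylhept-1-ene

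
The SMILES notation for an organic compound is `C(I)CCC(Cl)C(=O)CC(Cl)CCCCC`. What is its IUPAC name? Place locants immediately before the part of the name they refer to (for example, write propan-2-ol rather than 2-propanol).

4,7-dichloro-1-iodododecan-5-one

Counting along the main chain through the carbonyl gives 12 carbons: the parent is dodecane.
The principal characteristic group is a ketone (C=O on an internal carbon), named with the suffix -one.
Choose the numbering such that numbering from this end puts the carbonyl group at C-5 rather than C-8.
With this numbering: the carbonyl at C-5; chloro groups at C-4 and C-7; an iodo group at C-1.
Substituent prefixes are cited in alphabetical order (multiplying prefixes like di-/tri- are ignored for ordering).
Assembling the pieces gives 4,7-dichloro-1-iodododecan-5-one.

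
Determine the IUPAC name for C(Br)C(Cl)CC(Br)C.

The longest continuous carbon chain has 5 atoms, so the parent hydride is pentane.
Number the chain so that the substituent locant set {1,2,4} is lower than {2,4,5} at the first point of difference.
That gives bromo groups at C-1 and C-4; a chloro group at C-2.
Substituent prefixes are cited in alphabetical order (multiplying prefixes like di-/tri- are ignored for ordering).
Putting it together: 1,4-dibromo-2-chloropentane.

1,4-dibromo-2-chloropentane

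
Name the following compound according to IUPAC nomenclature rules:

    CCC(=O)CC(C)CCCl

The longest carbon chain that includes the carbonyl has 7 carbons, so the parent hydride is heptane.
The principal characteristic group is a ketone (C=O on an internal carbon), named with the suffix -one.
Choose the numbering such that numbering from this end puts the carbonyl group at C-3 rather than C-5.
That gives the carbonyl at C-3; a chloro group at C-7; a methyl group at C-5.
Substituent prefixes are cited in alphabetical order (multiplying prefixes like di-/tri- are ignored for ordering).
Assembling the pieces gives 7-chloro-5-methylheptan-3-one.

7-chloro-5-methylheptan-3-one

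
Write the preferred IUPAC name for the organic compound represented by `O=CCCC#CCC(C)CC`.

The longest chain bearing the –CHO group and the multiple bond is 9 carbons long (nonane).
The principal characteristic group is an aldehyde (terminal –CHO), named with the suffix -al.
There is one C≡C triple bond, indicated by the ending -yne.
Number the chain so that the aldehyde carbon is C-1 by definition.
This places the triple bond between C-4 and C-5; a methyl group at C-7.
The name is 7-methylnon-4-ynal.

7-methylnon-4-ynal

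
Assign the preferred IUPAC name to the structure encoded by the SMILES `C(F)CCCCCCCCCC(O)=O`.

11-fluoroundecanoic acid

The longest chain bearing the –COOH group is 11 carbons long (undecane).
The principal characteristic group is a carboxylic acid (terminal –COOH), named with the suffix -oic acid.
The numbering direction is chosen so that the carboxylic acid carbon is C-1 by definition.
This places a fluoro group at C-11.
Putting it together: 11-fluoroundecanoic acid.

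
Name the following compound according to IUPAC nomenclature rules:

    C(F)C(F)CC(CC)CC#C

The longest carbon chain that includes the multiple bond has 7 carbons, so the parent hydride is heptane.
The chain contains a C≡C triple bond, so the unsaturation ending is -yne.
Choose the numbering such that numbering from this end puts the triple bond at C-1 rather than C-6.
This places the triple bond between C-1 and C-2; an ethyl group at C-4; fluoro groups at C-6 and C-7.
Prefixes are listed alphabetically: ethyl, fluoro.
Assembling the pieces gives 4-ethyl-6,7-difluorohept-1-yne.

4-ethyl-6,7-difluorohept-1-yne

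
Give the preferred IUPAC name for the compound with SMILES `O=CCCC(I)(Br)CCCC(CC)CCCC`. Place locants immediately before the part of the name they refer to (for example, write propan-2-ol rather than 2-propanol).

4-bromo-8-ethyl-4-iodododecanal

The longest carbon chain that includes the –CHO group has 12 carbons, so the parent hydride is dodecane.
The principal characteristic group is an aldehyde (terminal –CHO), named with the suffix -al.
The numbering direction is chosen so that the aldehyde carbon is C-1 by definition.
With this numbering: a bromo group at C-4; an ethyl group at C-8; an iodo group at C-4.
Prefixes are listed alphabetically: bromo, ethyl, iodo.
Assembling the pieces gives 4-bromo-8-ethyl-4-iodododecanal.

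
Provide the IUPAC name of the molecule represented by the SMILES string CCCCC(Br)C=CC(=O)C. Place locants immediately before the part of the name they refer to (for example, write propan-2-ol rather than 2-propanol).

The longest chain bearing the carbonyl and the multiple bond is 9 carbons long (nonane).
The highest-priority functional group is a ketone (C=O on an internal carbon), so the name ends in -one.
The chain contains a C=C double bond, so the unsaturation ending is -ene.
Choose the numbering such that numbering from this end puts the carbonyl group at C-2 rather than C-8.
With this numbering: the carbonyl at C-2; the double bond between C-3 and C-4; a bromo group at C-5.
The name is 5-bromonon-3-en-2-one.

5-bromonon-3-en-2-one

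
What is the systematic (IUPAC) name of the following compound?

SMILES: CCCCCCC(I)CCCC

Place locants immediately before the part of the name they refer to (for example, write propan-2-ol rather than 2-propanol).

5-iodoundecane

The longest continuous carbon chain has 11 atoms, so the parent hydride is undecane.
Choose the numbering such that the substituent locant set {5} is lower than {7} at the first point of difference.
This places an iodo group at C-5.
The name is 5-iodoundecane.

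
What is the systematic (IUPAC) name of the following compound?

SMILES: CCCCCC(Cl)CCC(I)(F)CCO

6-chloro-3-fluoro-3-iodoundecan-1-ol

The longest chain bearing the –OH group is 11 carbons long (undecane).
The principal characteristic group is an alcohol (–OH), named with the suffix -ol.
Number the chain so that numbering from this end puts the hydroxyl group at C-1 rather than C-11.
That gives the hydroxyl at C-1; a chloro group at C-6; a fluoro group at C-3; an iodo group at C-3.
Substituent prefixes are cited in alphabetical order (multiplying prefixes like di-/tri- are ignored for ordering).
Putting it together: 6-chloro-3-fluoro-3-iodoundecan-1-ol.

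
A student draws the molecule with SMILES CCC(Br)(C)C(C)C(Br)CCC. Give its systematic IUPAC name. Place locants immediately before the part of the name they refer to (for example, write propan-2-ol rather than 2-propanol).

3,5-dibromo-3,4-dimethyloctane

The parent chain contains 8 carbons (octane).
The numbering direction is chosen so that the substituent locant set {3,3,4,5} is lower than {4,5,6,6} at the first point of difference.
That gives bromo groups at C-3 and C-5; methyl groups at C-3 and C-4.
The substituents are ordered alphabetically, ignoring any di-/tri- multipliers.
The name is 3,5-dibromo-3,4-dimethyloctane.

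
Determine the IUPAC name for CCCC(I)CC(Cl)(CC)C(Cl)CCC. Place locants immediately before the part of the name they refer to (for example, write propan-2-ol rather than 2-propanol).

The longest carbon chain is 10 atoms: the parent is decane.
The numbering direction is chosen so that the substituent locant set {4,5,5,7} is lower than {4,6,6,7} at the first point of difference.
This places chloro groups at C-4 and C-5; an ethyl group at C-5; an iodo group at C-7.
Substituent prefixes are cited in alphabetical order (multiplying prefixes like di-/tri- are ignored for ordering).
Putting it together: 4,5-dichloro-5-ethyl-7-iododecane.

4,5-dichloro-5-ethyl-7-iododecane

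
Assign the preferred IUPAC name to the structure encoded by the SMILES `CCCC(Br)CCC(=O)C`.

The longest chain bearing the carbonyl is 8 carbons long (octane).
The principal characteristic group is a ketone (C=O on an internal carbon), named with the suffix -one.
The numbering direction is chosen so that numbering from this end puts the carbonyl group at C-2 rather than C-7.
That gives the carbonyl at C-2; a bromo group at C-5.
The name is 5-bromooctan-2-one.

5-bromooctan-2-one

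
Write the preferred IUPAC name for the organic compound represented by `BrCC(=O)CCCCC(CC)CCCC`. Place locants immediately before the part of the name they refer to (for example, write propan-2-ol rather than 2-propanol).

The longest carbon chain that includes the carbonyl has 11 carbons, so the parent hydride is undecane.
The principal characteristic group is a ketone (C=O on an internal carbon), named with the suffix -one.
The numbering direction is chosen so that numbering from this end puts the carbonyl group at C-2 rather than C-10.
With this numbering: the carbonyl at C-2; a bromo group at C-1; an ethyl group at C-7.
Prefixes are listed alphabetically: bromo, ethyl.
Assembling the pieces gives 1-bromo-7-ethylundecan-2-one.

1-bromo-7-ethylundecan-2-one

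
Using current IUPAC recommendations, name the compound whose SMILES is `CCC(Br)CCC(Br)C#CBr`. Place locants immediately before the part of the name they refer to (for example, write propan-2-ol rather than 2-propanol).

The longest chain bearing the multiple bond is 8 carbons long (octane).
The chain contains a C≡C triple bond, so the unsaturation ending is -yne.
The numbering direction is chosen so that numbering from this end puts the triple bond at C-1 rather than C-7.
This places the triple bond between C-1 and C-2; bromo groups at C-1 and C-3 and C-6.
The name is 1,3,6-tribromooct-1-yne.

1,3,6-tribromooct-1-yne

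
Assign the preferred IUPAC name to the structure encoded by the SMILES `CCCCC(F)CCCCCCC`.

The longest carbon chain is 12 atoms: the parent is dodecane.
The numbering direction is chosen so that the substituent locant set {5} is lower than {8} at the first point of difference.
That gives a fluoro group at C-5.
Putting it together: 5-fluorododecane.

5-fluorododecane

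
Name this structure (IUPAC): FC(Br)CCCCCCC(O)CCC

Counting along the main chain through the –OH group gives 11 carbons: the parent is undecane.
The principal characteristic group is an alcohol (–OH), named with the suffix -ol.
Number the chain so that numbering from this end puts the hydroxyl group at C-4 rather than C-8.
This places the hydroxyl at C-4; a bromo group at C-11; a fluoro group at C-11.
The substituents are ordered alphabetically, ignoring any di-/tri- multipliers.
Assembling the pieces gives 11-bromo-11-fluoroundecan-4-ol.

11-bromo-11-fluoroundecan-4-ol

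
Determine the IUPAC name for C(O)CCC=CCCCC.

non-4-en-1-ol

The longest carbon chain that includes the –OH group and the multiple bond has 9 carbons, so the parent hydride is nonane.
An alcohol (–OH) is the principal characteristic group, giving the suffix -ol.
The chain contains a C=C double bond, so the unsaturation ending is -ene.
Number the chain so that numbering from this end puts the hydroxyl group at C-1 rather than C-9.
With this numbering: the hydroxyl at C-1; the double bond between C-4 and C-5.
The name is non-4-en-1-ol.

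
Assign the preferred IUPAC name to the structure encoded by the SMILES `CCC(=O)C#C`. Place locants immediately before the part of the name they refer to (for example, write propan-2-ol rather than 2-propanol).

The longest carbon chain that includes the carbonyl and the multiple bond has 5 carbons, so the parent hydride is pentane.
The principal characteristic group is a ketone (C=O on an internal carbon), named with the suffix -one.
A C≡C triple bond in the chain gives the infix -yne-.
Number the chain so that numbering from this end puts the triple bond at C-1 rather than C-4.
This places the carbonyl at C-3; the triple bond between C-1 and C-2.
Putting it together: pent-1-yn-3-one.

pent-1-yn-3-one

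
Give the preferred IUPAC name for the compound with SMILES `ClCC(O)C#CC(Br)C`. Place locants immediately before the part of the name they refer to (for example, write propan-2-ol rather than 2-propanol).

5-bromo-1-chlorohex-3-yn-2-ol

The longest carbon chain that includes the –OH group and the multiple bond has 6 carbons, so the parent hydride is hexane.
The highest-priority functional group is an alcohol (–OH), so the name ends in -ol.
A C≡C triple bond in the chain gives the infix -yne-.
Choose the numbering such that numbering from this end puts the hydroxyl group at C-2 rather than C-5.
This places the hydroxyl at C-2; the triple bond between C-3 and C-4; a bromo group at C-5; a chloro group at C-1.
The substituents are ordered alphabetically, ignoring any di-/tri- multipliers.
The name is 5-bromo-1-chlorohex-3-yn-2-ol.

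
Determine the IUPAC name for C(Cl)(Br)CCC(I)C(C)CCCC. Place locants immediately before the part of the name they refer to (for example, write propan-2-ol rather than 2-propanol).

1-bromo-1-chloro-4-iodo-5-methylnonane

The longest carbon chain is 9 atoms: the parent is nonane.
Number the chain so that the substituent locant set {1,1,4,5} is lower than {5,6,9,9} at the first point of difference.
That gives a bromo group at C-1; a chloro group at C-1; an iodo group at C-4; a methyl group at C-5.
Prefixes are listed alphabetically: bromo, chloro, iodo, methyl.
Putting it together: 1-bromo-1-chloro-4-iodo-5-methylnonane.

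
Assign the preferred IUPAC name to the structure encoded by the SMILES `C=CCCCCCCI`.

8-iodooct-1-ene

The longest carbon chain that includes the multiple bond has 8 carbons, so the parent hydride is octane.
The chain contains a C=C double bond, so the unsaturation ending is -ene.
Choose the numbering such that numbering from this end puts the double bond at C-1 rather than C-7.
This places the double bond between C-1 and C-2; an iodo group at C-8.
Putting it together: 8-iodooct-1-ene.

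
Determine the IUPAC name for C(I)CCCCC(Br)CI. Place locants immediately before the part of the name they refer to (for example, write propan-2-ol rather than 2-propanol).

2-bromo-1,7-diiodoheptane

The longest carbon chain is 7 atoms: the parent is heptane.
Number the chain so that the substituent locant set {1,2,7} is lower than {1,6,7} at the first point of difference.
This places a bromo group at C-2; iodo groups at C-1 and C-7.
The substituents are ordered alphabetically, ignoring any di-/tri- multipliers.
The name is 2-bromo-1,7-diiodoheptane.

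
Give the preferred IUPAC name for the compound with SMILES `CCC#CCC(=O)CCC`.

non-6-yn-4-one

Counting along the main chain through the carbonyl and the multiple bond gives 9 carbons: the parent is nonane.
The highest-priority functional group is a ketone (C=O on an internal carbon), so the name ends in -one.
A C≡C triple bond in the chain gives the infix -yne-.
Choose the numbering such that numbering from this end puts the carbonyl group at C-4 rather than C-6.
This places the carbonyl at C-4; the triple bond between C-6 and C-7.
The name is non-6-yn-4-one.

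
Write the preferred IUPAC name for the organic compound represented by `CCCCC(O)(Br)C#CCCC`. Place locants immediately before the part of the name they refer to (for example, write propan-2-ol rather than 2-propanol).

5-bromodec-6-yn-5-ol

The longest carbon chain that includes the –OH group and the multiple bond has 10 carbons, so the parent hydride is decane.
An alcohol (–OH) is the principal characteristic group, giving the suffix -ol.
There is one C≡C triple bond, indicated by the ending -yne.
Choose the numbering such that numbering from this end puts the hydroxyl group at C-5 rather than C-6.
That gives the hydroxyl at C-5; the triple bond between C-6 and C-7; a bromo group at C-5.
Putting it together: 5-bromodec-6-yn-5-ol.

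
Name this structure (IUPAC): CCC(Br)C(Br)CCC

The parent chain contains 7 carbons (heptane).
Number the chain so that the substituent locant set {3,4} is lower than {4,5} at the first point of difference.
This places bromo groups at C-3 and C-4.
Putting it together: 3,4-dibromoheptane.

3,4-dibromoheptane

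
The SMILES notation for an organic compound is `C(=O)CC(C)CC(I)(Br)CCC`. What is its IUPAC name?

The longest chain bearing the –CHO group is 8 carbons long (octane).
The principal characteristic group is an aldehyde (terminal –CHO), named with the suffix -al.
The numbering direction is chosen so that the aldehyde carbon is C-1 by definition.
This places a bromo group at C-5; an iodo group at C-5; a methyl group at C-3.
The substituents are ordered alphabetically, ignoring any di-/tri- multipliers.
Assembling the pieces gives 5-bromo-5-iodo-3-methyloctanal.

5-bromo-5-iodo-3-methyloctanal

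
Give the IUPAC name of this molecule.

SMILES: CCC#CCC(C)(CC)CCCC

6-ethyl-6-methyldec-3-yne

The longest carbon chain that includes the multiple bond has 10 carbons, so the parent hydride is decane.
There is one C≡C triple bond, indicated by the ending -yne.
Number the chain so that numbering from this end puts the triple bond at C-3 rather than C-7.
With this numbering: the triple bond between C-3 and C-4; an ethyl group at C-6; a methyl group at C-6.
The substituents are ordered alphabetically, ignoring any di-/tri- multipliers.
Assembling the pieces gives 6-ethyl-6-methyldec-3-yne.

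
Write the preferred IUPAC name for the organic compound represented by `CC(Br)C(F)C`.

The parent chain contains 4 carbons (butane).
Number the chain so that the locant sets are identical either way, so the alphabetically earlier bromo substituent takes the lower locant (2 rather than 3).
This places a bromo group at C-2; a fluoro group at C-3.
Prefixes are listed alphabetically: bromo, fluoro.
Assembling the pieces gives 2-bromo-3-fluorobutane.

2-bromo-3-fluorobutane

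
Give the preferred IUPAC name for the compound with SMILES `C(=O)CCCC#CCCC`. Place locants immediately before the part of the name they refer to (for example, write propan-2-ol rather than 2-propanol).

The longest carbon chain that includes the –CHO group and the multiple bond has 9 carbons, so the parent hydride is nonane.
An aldehyde (terminal –CHO) is the principal characteristic group, giving the suffix -al.
The chain contains a C≡C triple bond, so the unsaturation ending is -yne.
Choose the numbering such that the aldehyde carbon is C-1 by definition.
That gives the triple bond between C-5 and C-6.
Assembling the pieces gives non-5-ynal.

non-5-ynal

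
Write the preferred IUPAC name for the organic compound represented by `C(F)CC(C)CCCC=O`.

The longest chain bearing the –CHO group is 7 carbons long (heptane).
An aldehyde (terminal –CHO) is the principal characteristic group, giving the suffix -al.
Number the chain so that the aldehyde carbon is C-1 by definition.
With this numbering: a fluoro group at C-7; a methyl group at C-5.
The substituents are ordered alphabetically, ignoring any di-/tri- multipliers.
Assembling the pieces gives 7-fluoro-5-methylheptanal.

7-fluoro-5-methylheptanal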